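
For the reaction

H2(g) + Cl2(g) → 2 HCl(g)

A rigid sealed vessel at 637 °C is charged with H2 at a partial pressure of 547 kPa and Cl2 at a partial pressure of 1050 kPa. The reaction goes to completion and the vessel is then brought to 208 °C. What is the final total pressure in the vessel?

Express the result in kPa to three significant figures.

844 kPa

At constant V, partial pressures at 637 °C are proportional to moles, so apply stoichiometry directly to pressures.
P(Cl2) required for 547 kPa of H2 = (1/1) × 547 = 547.0 kPa; available 1050 kPa, so H2 is limiting.
P(Cl2) remaining = 1050 − (1/1) × 547 = 503.0 kPa
P(gaseous products) = (2)/1 × 547 = 1094 kPa
P_total at 637 °C = 503.0 + 1094 = 1597 kPa
Scaling to 208 °C: P = 1597 × 481.15/910.15 = 844.3 kPa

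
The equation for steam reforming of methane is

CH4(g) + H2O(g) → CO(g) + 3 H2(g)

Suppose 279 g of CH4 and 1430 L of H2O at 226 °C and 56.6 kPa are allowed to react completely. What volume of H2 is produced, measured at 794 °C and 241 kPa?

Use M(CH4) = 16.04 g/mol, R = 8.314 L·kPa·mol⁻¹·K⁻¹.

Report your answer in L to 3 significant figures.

n(CH4) = 279 / 16.04 = 17.39 mol
n(H2O) = PV/RT = (56.6 × 1430) / (8.314 × 499.15) = 19.50 mol
For 17.39 mol CH4, stoichiometry requires (1/1) × 17.39 = 17.39 mol H2O; 19.50 mol is available, so CH4 is limiting.
n(H2) = (3/1) × 17.39 = 52.17 mol
V(H2) = nRT/P = 52.17 × 8.314 × 1067.15 / 241 = 1921 L

1920 L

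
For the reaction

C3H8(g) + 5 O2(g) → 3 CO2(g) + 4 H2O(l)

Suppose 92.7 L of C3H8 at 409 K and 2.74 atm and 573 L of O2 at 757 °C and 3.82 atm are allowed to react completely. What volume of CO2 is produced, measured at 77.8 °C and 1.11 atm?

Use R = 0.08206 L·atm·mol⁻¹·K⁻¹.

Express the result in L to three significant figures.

n(C3H8) = PV/RT = (2.74 × 92.7) / (0.08206 × 409) = 7.568 mol
n(O2) = PV/RT = (3.82 × 573) / (0.08206 × 1030.15) = 25.89 mol
For 7.568 mol C3H8, stoichiometry requires (5/1) × 7.568 = 37.84 mol O2; 25.89 mol is available, so O2 is limiting.
n(CO2) = (3/5) × 25.89 = 15.53 mol
V(CO2) = nRT/P = 15.53 × 0.08206 × 350.95 / 1.11 = 402.9 L

403 L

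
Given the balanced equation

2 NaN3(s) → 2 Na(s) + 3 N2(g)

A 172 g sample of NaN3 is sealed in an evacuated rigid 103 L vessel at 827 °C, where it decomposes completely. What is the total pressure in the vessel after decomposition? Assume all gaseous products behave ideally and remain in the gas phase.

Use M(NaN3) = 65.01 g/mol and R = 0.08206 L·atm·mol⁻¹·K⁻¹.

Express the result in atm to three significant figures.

3.48 atm

n(NaN3) = 172 / 65.01 = 2.646 mol
n(gas produced) = (3/2) × 2.646 = 3.969 mol
P = nRT/V = 3.969 × 0.08206 × 1100.15 / 103 = 3.479 atm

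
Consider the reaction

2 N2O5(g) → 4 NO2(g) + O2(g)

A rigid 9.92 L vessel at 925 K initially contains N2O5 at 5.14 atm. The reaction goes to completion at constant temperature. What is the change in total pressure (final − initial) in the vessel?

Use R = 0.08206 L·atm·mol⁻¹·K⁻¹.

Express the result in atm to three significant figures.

Rigid vessel, constant T ⇒ P scales with total gas moles (2 → 5).
P_final = (5/2) × 5.14 = 12.85 atm; ΔP = 12.85 − 5.14 = 7.710 atm

7.71 atm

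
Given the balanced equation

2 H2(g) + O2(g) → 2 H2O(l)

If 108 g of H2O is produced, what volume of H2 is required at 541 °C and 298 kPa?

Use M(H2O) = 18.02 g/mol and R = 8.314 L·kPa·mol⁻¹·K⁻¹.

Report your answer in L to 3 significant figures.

136 L

n(H2O) = 108.0 / 18.02 = 5.993 mol
n(H2) = (2/2) × 5.993 = 5.993 mol
V = nRT/P = 5.993 × 8.314 × 814.15 / 298 = 136.1 L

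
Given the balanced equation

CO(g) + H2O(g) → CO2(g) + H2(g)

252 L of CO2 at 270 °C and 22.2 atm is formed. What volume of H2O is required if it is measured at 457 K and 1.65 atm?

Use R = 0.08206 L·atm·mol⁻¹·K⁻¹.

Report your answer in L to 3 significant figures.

n(CO2) = PV/RT = (22.2 × 252) / (0.08206 × 543.15) = 125.5 mol
n(H2O) = (1/1) × 125.5 = 125.5 mol
V = nRT/P = 125.5 × 0.08206 × 457 / 1.65 = 2852 L

2850 L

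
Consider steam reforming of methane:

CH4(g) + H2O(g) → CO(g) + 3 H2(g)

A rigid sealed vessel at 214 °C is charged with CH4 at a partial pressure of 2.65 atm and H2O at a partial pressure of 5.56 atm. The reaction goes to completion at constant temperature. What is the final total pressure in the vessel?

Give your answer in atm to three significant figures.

13.5 atm

Because the vessel is rigid and T is held at 214 °C, work the stoichiometry in partial pressures (P_i = n_iRT/V).
P(H2O) required for 2.65 atm of CH4 = (1/1) × 2.65 = 2.650 atm; available 5.56 atm, so CH4 is limiting.
P(H2O) remaining = 5.56 − (1/1) × 2.65 = 2.910 atm
P(gaseous products) = (1+3)/1 × 2.65 = 10.60 atm
P_total at 214 °C = 2.910 + 10.60 = 13.51 atm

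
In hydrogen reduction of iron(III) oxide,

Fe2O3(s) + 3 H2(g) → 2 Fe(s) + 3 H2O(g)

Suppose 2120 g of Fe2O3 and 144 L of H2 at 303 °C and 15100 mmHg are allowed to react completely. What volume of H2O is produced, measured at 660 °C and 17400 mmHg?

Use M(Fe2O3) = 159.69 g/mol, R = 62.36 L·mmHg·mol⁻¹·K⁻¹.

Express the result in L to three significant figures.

133 L

n(Fe2O3) = 2120 / 159.69 = 13.28 mol
n(H2) = PV/RT = (15100 × 144) / (62.36 × 576.15) = 60.52 mol
For 13.28 mol Fe2O3, stoichiometry requires (3/1) × 13.28 = 39.84 mol H2; 60.52 mol is available, so Fe2O3 is limiting.
n(H2O) = (3/1) × 13.28 = 39.84 mol
V(H2O) = nRT/P = 39.84 × 62.36 × 933.15 / 17400 = 133.2 L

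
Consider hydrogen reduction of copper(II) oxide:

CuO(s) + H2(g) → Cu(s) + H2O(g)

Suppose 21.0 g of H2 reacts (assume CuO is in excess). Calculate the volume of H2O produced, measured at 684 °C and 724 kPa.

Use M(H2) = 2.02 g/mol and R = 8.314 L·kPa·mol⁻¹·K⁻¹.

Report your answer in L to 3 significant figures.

n(H2) = 21.00 / 2.02 = 10.40 mol
n(H2O) = (1/1) × 10.40 = 10.40 mol
V = nRT/P = 10.40 × 8.314 × 957.15 / 724 = 114.3 L

114 L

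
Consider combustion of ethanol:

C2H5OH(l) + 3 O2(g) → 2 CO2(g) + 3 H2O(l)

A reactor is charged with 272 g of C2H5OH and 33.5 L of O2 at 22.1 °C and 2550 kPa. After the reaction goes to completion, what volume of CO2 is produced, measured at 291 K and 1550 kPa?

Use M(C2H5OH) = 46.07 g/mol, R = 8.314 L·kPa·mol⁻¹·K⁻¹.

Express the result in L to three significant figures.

n(C2H5OH) = 272 / 46.07 = 5.904 mol
n(O2) = PV/RT = (2550 × 33.5) / (8.314 × 295.25) = 34.80 mol
For 5.904 mol C2H5OH, stoichiometry requires (3/1) × 5.904 = 17.71 mol O2; 34.80 mol is available, so C2H5OH is limiting.
n(CO2) = (2/1) × 5.904 = 11.81 mol
V(CO2) = nRT/P = 11.81 × 8.314 × 291 / 1550 = 18.43 L

18.4 L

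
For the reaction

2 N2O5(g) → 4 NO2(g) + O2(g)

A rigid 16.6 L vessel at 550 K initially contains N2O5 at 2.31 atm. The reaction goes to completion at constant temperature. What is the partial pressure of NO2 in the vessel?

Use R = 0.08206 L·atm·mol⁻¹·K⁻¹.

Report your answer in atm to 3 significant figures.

n(N2O5)₀ = PV/RT = (2.31 × 16.6) / (0.08206 × 550) = 0.8496 mol
n(NO2) = (4/2) × 0.8496 = 1.699 mol
P(NO2) = nRT/V = 1.699 × 0.08206 × 550 / 16.6 = 4.619 atm

4.62 atm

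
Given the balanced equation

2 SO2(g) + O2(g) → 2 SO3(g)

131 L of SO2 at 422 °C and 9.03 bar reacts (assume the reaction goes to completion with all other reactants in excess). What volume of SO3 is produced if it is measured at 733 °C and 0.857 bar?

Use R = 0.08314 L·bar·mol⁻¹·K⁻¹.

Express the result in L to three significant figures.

n(SO2) = PV/RT = (9.03 × 131) / (0.08314 × 695.15) = 20.47 mol
n(SO3) = (2/2) × 20.47 = 20.47 mol
V = nRT/P = 20.47 × 0.08314 × 1006.15 / 0.857 = 1998 L

2000 L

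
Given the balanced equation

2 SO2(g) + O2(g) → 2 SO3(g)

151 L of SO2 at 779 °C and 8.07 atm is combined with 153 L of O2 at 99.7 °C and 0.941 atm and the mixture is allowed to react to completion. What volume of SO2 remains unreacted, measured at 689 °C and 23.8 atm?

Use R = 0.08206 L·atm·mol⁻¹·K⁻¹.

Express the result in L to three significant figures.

n(SO2) = PV/RT = (8.07 × 151) / (0.08206 × 1052.15) = 14.11 mol
n(O2) = PV/RT = (0.941 × 153) / (0.08206 × 372.85) = 4.706 mol
For 14.11 mol SO2, stoichiometry requires (1/2) × 14.11 = 7.055 mol O2; 4.706 mol is available, so O2 is limiting.
n(SO2) consumed = (2/1) × 4.706 = 9.412 mol; remaining = 14.11 − 9.412 = 4.698 mol
V(SO2) = nRT/P = 4.698 × 0.08206 × 962.15 / 23.8 = 15.59 L

15.6 L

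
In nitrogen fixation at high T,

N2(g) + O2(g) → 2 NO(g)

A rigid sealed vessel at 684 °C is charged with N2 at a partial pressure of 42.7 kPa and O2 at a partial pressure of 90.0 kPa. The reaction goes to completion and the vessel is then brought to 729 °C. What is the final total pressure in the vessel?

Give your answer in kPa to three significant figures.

At constant V, partial pressures at 684 °C are proportional to moles, so apply stoichiometry directly to pressures.
P(O2) required for 42.7 kPa of N2 = (1/1) × 42.7 = 42.70 kPa; available 90.0 kPa, so N2 is limiting.
P(O2) remaining = 90.0 − (1/1) × 42.7 = 47.30 kPa
P(gaseous products) = (2)/1 × 42.7 = 85.40 kPa
P_total at 684 °C = 47.30 + 85.40 = 132.7 kPa
Scaling to 729 °C: P = 132.7 × 1002.15/957.15 = 138.9 kPa

139 kPa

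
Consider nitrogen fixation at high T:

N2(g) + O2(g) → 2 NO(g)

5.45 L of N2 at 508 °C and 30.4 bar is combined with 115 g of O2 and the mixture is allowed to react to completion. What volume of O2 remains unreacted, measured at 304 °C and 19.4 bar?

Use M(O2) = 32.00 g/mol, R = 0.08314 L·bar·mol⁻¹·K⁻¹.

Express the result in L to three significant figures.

n(N2) = PV/RT = (30.4 × 5.45) / (0.08314 × 781.15) = 2.551 mol
n(O2) = 115 / 32.00 = 3.594 mol
For 2.551 mol N2, stoichiometry requires (1/1) × 2.551 = 2.551 mol O2; 3.594 mol is available, so N2 is limiting.
n(O2) consumed = (1/1) × 2.551 = 2.551 mol; remaining = 3.594 − 2.551 = 1.043 mol
V(O2) = nRT/P = 1.043 × 0.08314 × 577.15 / 19.4 = 2.580 L

2.58 L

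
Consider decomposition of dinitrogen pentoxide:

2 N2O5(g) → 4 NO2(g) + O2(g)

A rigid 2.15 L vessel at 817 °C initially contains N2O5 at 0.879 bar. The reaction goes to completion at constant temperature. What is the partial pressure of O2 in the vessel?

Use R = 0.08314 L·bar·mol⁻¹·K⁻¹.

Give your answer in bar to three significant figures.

0.440 bar

n(N2O5)₀ = PV/RT = (0.879 × 2.15) / (0.08314 × 1090.15) = 0.02085 mol
n(O2) = (1/2) × 0.02085 = 0.01043 mol
P(O2) = nRT/V = 0.01043 × 0.08314 × 1090.15 / 2.15 = 0.4397 bar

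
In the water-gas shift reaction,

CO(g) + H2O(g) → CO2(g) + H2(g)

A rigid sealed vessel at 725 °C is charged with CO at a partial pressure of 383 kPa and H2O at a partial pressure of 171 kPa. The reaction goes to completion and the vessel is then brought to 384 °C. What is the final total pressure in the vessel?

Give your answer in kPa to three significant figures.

With V and T fixed, P_i ∝ n_i, so the mole ratios apply directly to partial pressures at 725 °C.
P(H2O) required for 383 kPa of CO = (1/1) × 383 = 383.0 kPa; available 171 kPa, so H2O is limiting.
P(CO) remaining = 383 − (1/1) × 171 = 212.0 kPa
P(gaseous products) = (1+1)/1 × 171 = 342.0 kPa
P_total at 725 °C = 212.0 + 342.0 = 554.0 kPa
Scaling to 384 °C: P = 554.0 × 657.15/998.15 = 364.7 kPa

365 kPa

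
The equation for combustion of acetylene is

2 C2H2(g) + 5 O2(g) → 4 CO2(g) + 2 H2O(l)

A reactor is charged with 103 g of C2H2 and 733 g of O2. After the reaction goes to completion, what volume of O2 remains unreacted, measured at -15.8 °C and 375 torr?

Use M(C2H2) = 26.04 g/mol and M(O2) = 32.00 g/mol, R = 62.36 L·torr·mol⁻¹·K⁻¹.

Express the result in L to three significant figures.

557 L

n(C2H2) = 103 / 26.04 = 3.955 mol
n(O2) = 733 / 32.00 = 22.91 mol
For 3.955 mol C2H2, stoichiometry requires (5/2) × 3.955 = 9.887 mol O2; 22.91 mol is available, so C2H2 is limiting.
n(O2) consumed = (5/2) × 3.955 = 9.887 mol; remaining = 22.91 − 9.887 = 13.02 mol
V(O2) = nRT/P = 13.02 × 62.36 × 257.35 / 375 = 557.2 L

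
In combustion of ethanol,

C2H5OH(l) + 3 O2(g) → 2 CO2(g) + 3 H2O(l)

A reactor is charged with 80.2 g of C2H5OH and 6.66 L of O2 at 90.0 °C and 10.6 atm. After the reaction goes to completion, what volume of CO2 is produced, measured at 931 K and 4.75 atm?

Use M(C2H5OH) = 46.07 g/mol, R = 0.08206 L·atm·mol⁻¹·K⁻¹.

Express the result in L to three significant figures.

n(C2H5OH) = 80.2 / 46.07 = 1.741 mol
n(O2) = PV/RT = (10.6 × 6.66) / (0.08206 × 363.15) = 2.369 mol
For 1.741 mol C2H5OH, stoichiometry requires (3/1) × 1.741 = 5.223 mol O2; 2.369 mol is available, so O2 is limiting.
n(CO2) = (2/3) × 2.369 = 1.579 mol
V(CO2) = nRT/P = 1.579 × 0.08206 × 931 / 4.75 = 25.40 L

25.4 L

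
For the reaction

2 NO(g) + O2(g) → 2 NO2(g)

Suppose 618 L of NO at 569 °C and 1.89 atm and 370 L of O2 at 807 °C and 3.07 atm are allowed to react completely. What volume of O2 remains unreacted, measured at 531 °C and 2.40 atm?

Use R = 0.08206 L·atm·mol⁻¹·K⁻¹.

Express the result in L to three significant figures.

n(NO) = PV/RT = (1.89 × 618) / (0.08206 × 842.15) = 16.90 mol
n(O2) = PV/RT = (3.07 × 370) / (0.08206 × 1080.15) = 12.82 mol
For 16.90 mol NO, stoichiometry requires (1/2) × 16.90 = 8.450 mol O2; 12.82 mol is available, so NO is limiting.
n(O2) consumed = (1/2) × 16.90 = 8.450 mol; remaining = 12.82 − 8.450 = 4.370 mol
V(O2) = nRT/P = 4.370 × 0.08206 × 804.15 / 2.40 = 120.2 L

120 L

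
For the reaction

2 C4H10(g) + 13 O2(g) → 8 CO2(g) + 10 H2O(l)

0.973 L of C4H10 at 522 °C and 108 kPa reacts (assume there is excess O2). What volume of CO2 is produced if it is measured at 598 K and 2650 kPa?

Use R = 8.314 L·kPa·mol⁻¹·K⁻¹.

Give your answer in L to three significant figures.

0.119 L

n(C4H10) = PV/RT = (108 × 0.973) / (8.314 × 795.15) = 0.01590 mol
n(CO2) = (8/2) × 0.01590 = 0.06360 mol
V = nRT/P = 0.06360 × 8.314 × 598 / 2650 = 0.1193 L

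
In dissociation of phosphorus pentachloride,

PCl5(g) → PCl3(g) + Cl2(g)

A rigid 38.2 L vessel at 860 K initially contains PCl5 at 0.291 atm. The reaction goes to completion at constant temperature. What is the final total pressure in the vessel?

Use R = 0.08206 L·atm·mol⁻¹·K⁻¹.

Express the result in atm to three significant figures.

Rigid vessel, constant T ⇒ P scales with total gas moles (1 → 2).
P_final = (2/1) × 0.291 = 0.5820 atm

0.582 atm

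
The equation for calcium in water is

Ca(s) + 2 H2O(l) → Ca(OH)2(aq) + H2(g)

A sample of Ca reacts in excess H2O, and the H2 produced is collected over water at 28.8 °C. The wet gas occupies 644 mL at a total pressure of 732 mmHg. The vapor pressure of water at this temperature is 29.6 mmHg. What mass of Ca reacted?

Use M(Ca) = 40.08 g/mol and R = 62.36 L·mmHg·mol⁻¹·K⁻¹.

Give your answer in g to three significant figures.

P(H2) = 732 − 29.6 = 702.4 mmHg
n(H2) = PV/RT = (702.4 × 0.6440) / (62.36 × 301.95) = 0.02402 mol
n(Ca) = (1/1) × 0.02402 = 0.02402 mol
m(Ca) = 0.02402 × 40.08 = 0.9627 g

0.963 g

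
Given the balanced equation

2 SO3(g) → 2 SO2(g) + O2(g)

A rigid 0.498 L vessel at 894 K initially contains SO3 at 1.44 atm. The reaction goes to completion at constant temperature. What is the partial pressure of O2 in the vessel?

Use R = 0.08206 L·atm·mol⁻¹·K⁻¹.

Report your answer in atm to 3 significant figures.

0.720 atm

n(SO3)₀ = PV/RT = (1.44 × 0.498) / (0.08206 × 894) = 0.009775 mol
n(O2) = (1/2) × 0.009775 = 0.004888 mol
P(O2) = nRT/V = 0.004888 × 0.08206 × 894 / 0.498 = 0.7201 atm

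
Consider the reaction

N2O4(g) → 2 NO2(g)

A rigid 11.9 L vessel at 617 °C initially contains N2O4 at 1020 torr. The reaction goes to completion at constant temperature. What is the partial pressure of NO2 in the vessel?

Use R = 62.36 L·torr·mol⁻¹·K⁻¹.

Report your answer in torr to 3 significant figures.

2040 torr

n(N2O4)₀ = PV/RT = (1020 × 11.9) / (62.36 × 890.15) = 0.2187 mol
n(NO2) = (2/1) × 0.2187 = 0.4374 mol
P(NO2) = nRT/V = 0.4374 × 62.36 × 890.15 / 11.9 = 2040 torr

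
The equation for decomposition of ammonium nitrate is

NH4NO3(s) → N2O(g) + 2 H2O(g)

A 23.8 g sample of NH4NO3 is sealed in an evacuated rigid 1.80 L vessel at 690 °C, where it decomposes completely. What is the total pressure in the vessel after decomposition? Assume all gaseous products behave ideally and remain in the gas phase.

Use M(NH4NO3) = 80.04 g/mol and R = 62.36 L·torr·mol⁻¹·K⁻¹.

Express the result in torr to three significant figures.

29800 torr

n(NH4NO3) = 23.8 / 80.04 = 0.2974 mol
n(gas produced) = (3/1) × 0.2974 = 0.8922 mol
P = nRT/V = 0.8922 × 62.36 × 963.15 / 1.80 = 29770 torr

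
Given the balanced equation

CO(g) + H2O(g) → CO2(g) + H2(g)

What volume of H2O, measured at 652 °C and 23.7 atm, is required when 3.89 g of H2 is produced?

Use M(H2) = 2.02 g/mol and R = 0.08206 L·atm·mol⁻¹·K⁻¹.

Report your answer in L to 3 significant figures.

n(H2) = 3.890 / 2.02 = 1.926 mol
n(H2O) = (1/1) × 1.926 = 1.926 mol
V = nRT/P = 1.926 × 0.08206 × 925.15 / 23.7 = 6.170 L

6.17 L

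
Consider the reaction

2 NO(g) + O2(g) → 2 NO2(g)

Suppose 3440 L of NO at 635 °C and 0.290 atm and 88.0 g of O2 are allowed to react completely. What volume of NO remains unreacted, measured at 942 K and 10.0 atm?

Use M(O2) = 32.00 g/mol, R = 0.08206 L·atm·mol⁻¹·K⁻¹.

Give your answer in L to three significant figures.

61.0 L

n(NO) = PV/RT = (0.290 × 3440) / (0.08206 × 908.15) = 13.39 mol
n(O2) = 88.0 / 32.00 = 2.750 mol
For 13.39 mol NO, stoichiometry requires (1/2) × 13.39 = 6.695 mol O2; 2.750 mol is available, so O2 is limiting.
n(NO) consumed = (2/1) × 2.750 = 5.500 mol; remaining = 13.39 − 5.500 = 7.890 mol
V(NO) = nRT/P = 7.890 × 0.08206 × 942 / 10.0 = 60.99 L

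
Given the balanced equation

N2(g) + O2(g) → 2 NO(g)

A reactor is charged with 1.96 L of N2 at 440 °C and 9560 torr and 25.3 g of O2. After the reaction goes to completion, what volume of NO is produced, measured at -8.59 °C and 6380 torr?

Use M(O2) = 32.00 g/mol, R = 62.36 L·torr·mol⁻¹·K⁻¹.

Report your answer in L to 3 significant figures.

2.18 L

n(N2) = PV/RT = (9560 × 1.96) / (62.36 × 713.15) = 0.4213 mol
n(O2) = 25.3 / 32.00 = 0.7906 mol
For 0.4213 mol N2, stoichiometry requires (1/1) × 0.4213 = 0.4213 mol O2; 0.7906 mol is available, so N2 is limiting.
n(NO) = (2/1) × 0.4213 = 0.8426 mol
V(NO) = nRT/P = 0.8426 × 62.36 × 264.56 / 6380 = 2.179 L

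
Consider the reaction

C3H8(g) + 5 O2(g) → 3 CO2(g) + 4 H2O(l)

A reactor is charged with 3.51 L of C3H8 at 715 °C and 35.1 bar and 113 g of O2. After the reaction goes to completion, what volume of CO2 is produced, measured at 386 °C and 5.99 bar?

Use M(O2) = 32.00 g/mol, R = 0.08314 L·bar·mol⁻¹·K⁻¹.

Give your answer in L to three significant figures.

n(C3H8) = PV/RT = (35.1 × 3.51) / (0.08314 × 988.15) = 1.500 mol
n(O2) = 113 / 32.00 = 3.531 mol
For 1.500 mol C3H8, stoichiometry requires (5/1) × 1.500 = 7.500 mol O2; 3.531 mol is available, so O2 is limiting.
n(CO2) = (3/5) × 3.531 = 2.119 mol
V(CO2) = nRT/P = 2.119 × 0.08314 × 659.15 / 5.99 = 19.39 L

19.4 L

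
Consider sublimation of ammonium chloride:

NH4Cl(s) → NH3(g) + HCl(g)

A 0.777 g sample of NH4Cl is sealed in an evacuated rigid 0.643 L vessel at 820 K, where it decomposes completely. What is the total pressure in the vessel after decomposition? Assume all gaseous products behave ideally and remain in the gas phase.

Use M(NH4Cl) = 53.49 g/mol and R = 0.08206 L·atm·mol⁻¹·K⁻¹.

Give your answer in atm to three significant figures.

n(NH4Cl) = 0.777 / 53.49 = 0.01453 mol
n(gas produced) = (2/1) × 0.01453 = 0.02906 mol
P = nRT/V = 0.02906 × 0.08206 × 820 / 0.643 = 3.041 atm

3.04 atm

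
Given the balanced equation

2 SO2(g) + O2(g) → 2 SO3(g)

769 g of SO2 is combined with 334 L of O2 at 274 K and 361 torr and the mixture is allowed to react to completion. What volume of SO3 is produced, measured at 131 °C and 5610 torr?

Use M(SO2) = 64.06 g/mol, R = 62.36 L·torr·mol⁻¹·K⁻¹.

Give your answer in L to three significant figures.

53.9 L

n(SO2) = 769 / 64.06 = 12.00 mol
n(O2) = PV/RT = (361 × 334) / (62.36 × 274) = 7.057 mol
For 12.00 mol SO2, stoichiometry requires (1/2) × 12.00 = 6.000 mol O2; 7.057 mol is available, so SO2 is limiting.
n(SO3) = (2/2) × 12.00 = 12.00 mol
V(SO3) = nRT/P = 12.00 × 62.36 × 404.15 / 5610 = 53.91 L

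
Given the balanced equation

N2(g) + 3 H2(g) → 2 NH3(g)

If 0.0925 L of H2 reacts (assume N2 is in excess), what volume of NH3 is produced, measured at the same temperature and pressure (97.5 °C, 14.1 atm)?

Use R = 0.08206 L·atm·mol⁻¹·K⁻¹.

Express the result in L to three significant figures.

0.0617 L

At constant T and P, gas volumes are in the mole ratio: V(NH3) = (2/3) × 0.0925 = 0.06167 L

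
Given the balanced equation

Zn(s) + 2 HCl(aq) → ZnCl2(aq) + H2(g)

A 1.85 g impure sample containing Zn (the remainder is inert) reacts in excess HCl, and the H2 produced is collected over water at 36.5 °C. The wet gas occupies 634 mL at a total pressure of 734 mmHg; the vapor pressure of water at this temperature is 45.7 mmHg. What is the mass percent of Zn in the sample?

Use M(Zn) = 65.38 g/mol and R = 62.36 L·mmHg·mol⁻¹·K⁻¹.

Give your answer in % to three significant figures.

P(H2) = 734 − 45.7 = 688.3 mmHg
n(H2) = PV/RT = (688.3 × 0.6340) / (62.36 × 309.65) = 0.02260 mol
n(Zn) = (1/1) × 0.02260 = 0.02260 mol
m(Zn) = 0.02260 × 65.38 = 1.478 g
%Zn = 1.478 / 1.85 × 100 = 79.89%

79.9 %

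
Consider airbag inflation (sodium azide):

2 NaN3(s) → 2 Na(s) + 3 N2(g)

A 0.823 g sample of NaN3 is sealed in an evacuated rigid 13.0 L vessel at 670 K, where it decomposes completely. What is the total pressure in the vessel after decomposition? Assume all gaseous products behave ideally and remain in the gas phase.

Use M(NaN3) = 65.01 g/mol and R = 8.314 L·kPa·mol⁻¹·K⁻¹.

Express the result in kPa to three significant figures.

8.14 kPa

n(NaN3) = 0.823 / 65.01 = 0.01266 mol
n(gas produced) = (3/2) × 0.01266 = 0.01899 mol
P = nRT/V = 0.01899 × 8.314 × 670 / 13.0 = 8.137 kPa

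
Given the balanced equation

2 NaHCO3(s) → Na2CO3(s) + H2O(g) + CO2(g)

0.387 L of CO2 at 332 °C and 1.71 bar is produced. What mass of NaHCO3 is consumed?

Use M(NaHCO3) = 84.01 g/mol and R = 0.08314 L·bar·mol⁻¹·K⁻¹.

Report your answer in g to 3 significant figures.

2.21 g

n(CO2) = PV/RT = (1.71 × 0.387) / (0.08314 × 605.15) = 0.01315 mol
n(NaHCO3) = (2/1) × 0.01315 = 0.02630 mol
m(NaHCO3) = 0.02630 × 84.01 = 2.209 g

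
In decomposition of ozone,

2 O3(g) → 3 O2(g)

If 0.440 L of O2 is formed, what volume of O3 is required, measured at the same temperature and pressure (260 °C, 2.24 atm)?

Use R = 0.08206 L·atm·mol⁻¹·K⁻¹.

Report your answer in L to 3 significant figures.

0.293 L

At constant T and P, gas volumes are in the mole ratio: V(O3) = (2/3) × 0.440 = 0.2933 L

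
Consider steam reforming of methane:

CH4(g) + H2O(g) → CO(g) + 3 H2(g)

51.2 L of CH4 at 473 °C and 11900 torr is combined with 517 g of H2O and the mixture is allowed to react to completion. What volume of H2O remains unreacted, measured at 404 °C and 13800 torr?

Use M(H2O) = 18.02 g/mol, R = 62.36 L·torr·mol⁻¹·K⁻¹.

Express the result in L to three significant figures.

n(CH4) = PV/RT = (11900 × 51.2) / (62.36 × 746.15) = 13.09 mol
n(H2O) = 517 / 18.02 = 28.69 mol
For 13.09 mol CH4, stoichiometry requires (1/1) × 13.09 = 13.09 mol H2O; 28.69 mol is available, so CH4 is limiting.
n(H2O) consumed = (1/1) × 13.09 = 13.09 mol; remaining = 28.69 − 13.09 = 15.60 mol
V(H2O) = nRT/P = 15.60 × 62.36 × 677.15 / 13800 = 47.73 L

47.7 L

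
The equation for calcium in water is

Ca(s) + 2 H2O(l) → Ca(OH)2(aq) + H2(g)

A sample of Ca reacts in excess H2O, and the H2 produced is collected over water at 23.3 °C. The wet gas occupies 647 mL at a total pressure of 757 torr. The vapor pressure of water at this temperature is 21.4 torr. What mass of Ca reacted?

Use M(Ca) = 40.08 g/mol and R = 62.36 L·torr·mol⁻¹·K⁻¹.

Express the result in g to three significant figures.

P(H2) = 757 − 21.4 = 735.6 torr
n(H2) = PV/RT = (735.6 × 0.6470) / (62.36 × 296.45) = 0.02574 mol
n(Ca) = (1/1) × 0.02574 = 0.02574 mol
m(Ca) = 0.02574 × 40.08 = 1.032 g

1.03 g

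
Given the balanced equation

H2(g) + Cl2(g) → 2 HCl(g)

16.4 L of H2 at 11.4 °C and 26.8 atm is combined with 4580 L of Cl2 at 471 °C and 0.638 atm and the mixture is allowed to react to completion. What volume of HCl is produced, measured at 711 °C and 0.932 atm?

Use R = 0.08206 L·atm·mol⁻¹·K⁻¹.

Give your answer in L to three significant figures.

3260 L

n(H2) = PV/RT = (26.8 × 16.4) / (0.08206 × 284.55) = 18.82 mol
n(Cl2) = PV/RT = (0.638 × 4580) / (0.08206 × 744.15) = 47.85 mol
For 18.82 mol H2, stoichiometry requires (1/1) × 18.82 = 18.82 mol Cl2; 47.85 mol is available, so H2 is limiting.
n(HCl) = (2/1) × 18.82 = 37.64 mol
V(HCl) = nRT/P = 37.64 × 0.08206 × 984.15 / 0.932 = 3262 L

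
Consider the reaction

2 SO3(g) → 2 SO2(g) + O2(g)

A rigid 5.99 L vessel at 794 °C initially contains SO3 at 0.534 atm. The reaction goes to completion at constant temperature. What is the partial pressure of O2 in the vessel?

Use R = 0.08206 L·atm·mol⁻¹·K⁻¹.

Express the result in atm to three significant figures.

0.267 atm

n(SO3)₀ = PV/RT = (0.534 × 5.99) / (0.08206 × 1067.15) = 0.03653 mol
n(O2) = (1/2) × 0.03653 = 0.01826 mol
P(O2) = nRT/V = 0.01826 × 0.08206 × 1067.15 / 5.99 = 0.2670 atm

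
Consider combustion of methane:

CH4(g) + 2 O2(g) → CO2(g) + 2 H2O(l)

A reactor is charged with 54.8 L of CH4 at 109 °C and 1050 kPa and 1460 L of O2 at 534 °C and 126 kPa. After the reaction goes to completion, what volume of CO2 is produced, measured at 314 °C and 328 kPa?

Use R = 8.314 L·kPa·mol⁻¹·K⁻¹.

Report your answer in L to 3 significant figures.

204 L

n(CH4) = PV/RT = (1050 × 54.8) / (8.314 × 382.15) = 18.11 mol
n(O2) = PV/RT = (126 × 1460) / (8.314 × 807.15) = 27.41 mol
For 18.11 mol CH4, stoichiometry requires (2/1) × 18.11 = 36.22 mol O2; 27.41 mol is available, so O2 is limiting.
n(CO2) = (1/2) × 27.41 = 13.71 mol
V(CO2) = nRT/P = 13.71 × 8.314 × 587.15 / 328 = 204.0 L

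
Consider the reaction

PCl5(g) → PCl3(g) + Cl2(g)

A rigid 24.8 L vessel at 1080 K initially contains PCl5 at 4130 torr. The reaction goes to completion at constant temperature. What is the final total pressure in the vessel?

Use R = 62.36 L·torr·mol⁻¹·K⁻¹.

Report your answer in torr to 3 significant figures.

8260 torr

At constant T and V, P ∝ n(gas): 1 mol gas → 2 mol gas.
P_final = (2/1) × 4130 = 8260 torr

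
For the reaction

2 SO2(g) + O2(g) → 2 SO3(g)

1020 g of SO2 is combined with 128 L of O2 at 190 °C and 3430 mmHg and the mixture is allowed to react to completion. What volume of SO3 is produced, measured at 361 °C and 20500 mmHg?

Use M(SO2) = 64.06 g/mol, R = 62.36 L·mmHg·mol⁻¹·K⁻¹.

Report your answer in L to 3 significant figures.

n(SO2) = 1020 / 64.06 = 15.92 mol
n(O2) = PV/RT = (3430 × 128) / (62.36 × 463.15) = 15.20 mol
For 15.92 mol SO2, stoichiometry requires (1/2) × 15.92 = 7.960 mol O2; 15.20 mol is available, so SO2 is limiting.
n(SO3) = (2/2) × 15.92 = 15.92 mol
V(SO3) = nRT/P = 15.92 × 62.36 × 634.15 / 20500 = 30.71 L

30.7 L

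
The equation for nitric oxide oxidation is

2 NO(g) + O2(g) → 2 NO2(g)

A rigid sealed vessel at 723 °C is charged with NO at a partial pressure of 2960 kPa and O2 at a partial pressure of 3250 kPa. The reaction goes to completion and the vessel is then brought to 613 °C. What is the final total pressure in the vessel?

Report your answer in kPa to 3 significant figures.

With V and T fixed, P_i ∝ n_i, so the mole ratios apply directly to partial pressures at 723 °C.
P(O2) required for 2960 kPa of NO = (1/2) × 2960 = 1480 kPa; available 3250 kPa, so NO is limiting.
P(O2) remaining = 3250 − (1/2) × 2960 = 1770 kPa
P(gaseous products) = (2)/2 × 2960 = 2960 kPa
P_total at 723 °C = 1770 + 2960 = 4730 kPa
Scaling to 613 °C: P = 4730 × 886.15/996.15 = 4208 kPa

4210 kPa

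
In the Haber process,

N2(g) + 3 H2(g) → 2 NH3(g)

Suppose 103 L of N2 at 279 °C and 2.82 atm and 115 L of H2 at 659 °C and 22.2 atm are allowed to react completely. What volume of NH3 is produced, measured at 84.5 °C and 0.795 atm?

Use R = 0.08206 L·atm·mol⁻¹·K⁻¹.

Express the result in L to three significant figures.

473 L

n(N2) = PV/RT = (2.82 × 103) / (0.08206 × 552.15) = 6.411 mol
n(H2) = PV/RT = (22.2 × 115) / (0.08206 × 932.15) = 33.38 mol
For 6.411 mol N2, stoichiometry requires (3/1) × 6.411 = 19.23 mol H2; 33.38 mol is available, so N2 is limiting.
n(NH3) = (2/1) × 6.411 = 12.82 mol
V(NH3) = nRT/P = 12.82 × 0.08206 × 357.65 / 0.795 = 473.3 L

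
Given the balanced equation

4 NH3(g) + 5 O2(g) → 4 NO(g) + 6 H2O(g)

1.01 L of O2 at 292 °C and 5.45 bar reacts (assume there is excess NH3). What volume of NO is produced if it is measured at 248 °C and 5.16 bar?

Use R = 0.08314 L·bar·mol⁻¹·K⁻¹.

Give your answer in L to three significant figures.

0.787 L

n(O2) = PV/RT = (5.45 × 1.01) / (0.08314 × 565.15) = 0.1172 mol
n(NO) = (4/5) × 0.1172 = 0.09376 mol
V = nRT/P = 0.09376 × 0.08314 × 521.15 / 5.16 = 0.7873 L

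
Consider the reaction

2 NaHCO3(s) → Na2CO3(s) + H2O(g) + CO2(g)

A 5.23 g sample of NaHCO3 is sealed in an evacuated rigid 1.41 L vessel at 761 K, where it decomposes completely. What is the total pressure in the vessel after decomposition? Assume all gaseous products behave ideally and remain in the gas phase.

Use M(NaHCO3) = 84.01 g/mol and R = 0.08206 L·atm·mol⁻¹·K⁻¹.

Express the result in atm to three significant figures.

2.76 atm

n(NaHCO3) = 5.23 / 84.01 = 0.06225 mol
n(gas produced) = (2/2) × 0.06225 = 0.06225 mol
P = nRT/V = 0.06225 × 0.08206 × 761 / 1.41 = 2.757 atm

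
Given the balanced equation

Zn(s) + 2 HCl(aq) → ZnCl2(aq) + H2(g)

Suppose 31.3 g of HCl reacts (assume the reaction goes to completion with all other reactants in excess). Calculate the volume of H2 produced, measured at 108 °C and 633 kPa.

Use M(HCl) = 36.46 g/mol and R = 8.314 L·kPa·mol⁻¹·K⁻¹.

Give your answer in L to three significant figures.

2.15 L

n(HCl) = 31.30 / 36.46 = 0.8585 mol
n(H2) = (1/2) × 0.8585 = 0.4293 mol
V = nRT/P = 0.4293 × 8.314 × 381.15 / 633 = 2.149 L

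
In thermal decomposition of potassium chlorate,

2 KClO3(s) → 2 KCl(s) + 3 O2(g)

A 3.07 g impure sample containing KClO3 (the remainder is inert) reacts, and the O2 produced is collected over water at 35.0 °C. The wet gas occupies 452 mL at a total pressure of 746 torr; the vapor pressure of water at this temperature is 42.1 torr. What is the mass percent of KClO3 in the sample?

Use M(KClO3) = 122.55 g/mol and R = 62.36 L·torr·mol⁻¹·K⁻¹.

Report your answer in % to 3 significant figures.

P(O2) = 746 − 42.1 = 703.9 torr
n(O2) = PV/RT = (703.9 × 0.4520) / (62.36 × 308.15) = 0.01656 mol
n(KClO3) = (2/3) × 0.01656 = 0.01104 mol
m(KClO3) = 0.01104 × 122.55 = 1.353 g
%KClO3 = 1.353 / 3.07 × 100 = 44.07%

44.1 %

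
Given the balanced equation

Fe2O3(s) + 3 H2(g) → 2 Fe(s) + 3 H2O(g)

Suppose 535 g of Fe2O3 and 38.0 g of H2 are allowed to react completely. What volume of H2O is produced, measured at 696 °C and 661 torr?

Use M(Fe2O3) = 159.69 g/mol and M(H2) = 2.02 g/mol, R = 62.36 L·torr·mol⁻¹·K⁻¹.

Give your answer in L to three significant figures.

919 L

n(Fe2O3) = 535 / 159.69 = 3.350 mol
n(H2) = 38.0 / 2.02 = 18.81 mol
For 3.350 mol Fe2O3, stoichiometry requires (3/1) × 3.350 = 10.05 mol H2; 18.81 mol is available, so Fe2O3 is limiting.
n(H2O) = (3/1) × 3.350 = 10.05 mol
V(H2O) = nRT/P = 10.05 × 62.36 × 969.15 / 661 = 918.9 L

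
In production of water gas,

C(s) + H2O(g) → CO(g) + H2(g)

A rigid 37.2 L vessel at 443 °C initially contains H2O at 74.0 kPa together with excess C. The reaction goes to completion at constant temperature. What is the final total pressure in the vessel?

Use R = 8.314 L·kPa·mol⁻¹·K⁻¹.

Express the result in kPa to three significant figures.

148 kPa

Since T and V are fixed, P_final/P_initial = n_final/n_initial = 2/1.
P_final = (2/1) × 74.0 = 148.0 kPa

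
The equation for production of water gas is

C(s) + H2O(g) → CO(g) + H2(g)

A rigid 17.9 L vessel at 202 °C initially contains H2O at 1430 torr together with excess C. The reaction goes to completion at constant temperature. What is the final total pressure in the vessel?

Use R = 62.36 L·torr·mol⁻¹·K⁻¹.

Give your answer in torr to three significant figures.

2860 torr

Since T and V are fixed, P_final/P_initial = n_final/n_initial = 2/1.
P_final = (2/1) × 1430 = 2860 torr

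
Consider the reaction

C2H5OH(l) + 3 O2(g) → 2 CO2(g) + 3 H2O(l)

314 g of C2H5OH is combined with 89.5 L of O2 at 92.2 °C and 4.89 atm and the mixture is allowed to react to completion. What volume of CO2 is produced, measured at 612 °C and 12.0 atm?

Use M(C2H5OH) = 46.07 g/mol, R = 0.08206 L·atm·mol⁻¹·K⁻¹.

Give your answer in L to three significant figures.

58.9 L

n(C2H5OH) = 314 / 46.07 = 6.816 mol
n(O2) = PV/RT = (4.89 × 89.5) / (0.08206 × 365.35) = 14.60 mol
For 6.816 mol C2H5OH, stoichiometry requires (3/1) × 6.816 = 20.45 mol O2; 14.60 mol is available, so O2 is limiting.
n(CO2) = (2/3) × 14.60 = 9.733 mol
V(CO2) = nRT/P = 9.733 × 0.08206 × 885.15 / 12.0 = 58.91 L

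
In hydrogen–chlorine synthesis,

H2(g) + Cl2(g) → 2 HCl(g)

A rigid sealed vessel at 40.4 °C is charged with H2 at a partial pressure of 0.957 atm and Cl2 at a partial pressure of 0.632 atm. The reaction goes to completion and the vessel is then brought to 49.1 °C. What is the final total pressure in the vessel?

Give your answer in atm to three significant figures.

At constant V, partial pressures at 40.4 °C are proportional to moles, so apply stoichiometry directly to pressures.
P(Cl2) required for 0.957 atm of H2 = (1/1) × 0.957 = 0.9570 atm; available 0.632 atm, so Cl2 is limiting.
P(H2) remaining = 0.957 − (1/1) × 0.632 = 0.3250 atm
P(gaseous products) = (2)/1 × 0.632 = 1.264 atm
P_total at 40.4 °C = 0.3250 + 1.264 = 1.589 atm
Scaling to 49.1 °C: P = 1.589 × 322.25/313.55 = 1.633 atm

1.63 atm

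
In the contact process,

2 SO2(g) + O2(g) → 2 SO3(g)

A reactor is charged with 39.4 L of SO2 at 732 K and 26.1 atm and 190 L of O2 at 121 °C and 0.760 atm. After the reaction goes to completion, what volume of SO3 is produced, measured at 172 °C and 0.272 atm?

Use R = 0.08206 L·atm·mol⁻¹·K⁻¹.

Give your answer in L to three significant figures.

1200 L

n(SO2) = PV/RT = (26.1 × 39.4) / (0.08206 × 732) = 17.12 mol
n(O2) = PV/RT = (0.760 × 190) / (0.08206 × 394.15) = 4.465 mol
For 17.12 mol SO2, stoichiometry requires (1/2) × 17.12 = 8.560 mol O2; 4.465 mol is available, so O2 is limiting.
n(SO3) = (2/1) × 4.465 = 8.930 mol
V(SO3) = nRT/P = 8.930 × 0.08206 × 445.15 / 0.272 = 1199 L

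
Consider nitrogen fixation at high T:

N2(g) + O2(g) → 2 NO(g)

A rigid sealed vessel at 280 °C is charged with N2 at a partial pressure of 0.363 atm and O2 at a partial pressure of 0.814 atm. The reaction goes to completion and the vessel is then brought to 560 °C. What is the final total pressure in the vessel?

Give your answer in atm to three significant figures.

At constant V, partial pressures at 280 °C are proportional to moles, so apply stoichiometry directly to pressures.
P(O2) required for 0.363 atm of N2 = (1/1) × 0.363 = 0.3630 atm; available 0.814 atm, so N2 is limiting.
P(O2) remaining = 0.814 − (1/1) × 0.363 = 0.4510 atm
P(gaseous products) = (2)/1 × 0.363 = 0.7260 atm
P_total at 280 °C = 0.4510 + 0.7260 = 1.177 atm
Scaling to 560 °C: P = 1.177 × 833.15/553.15 = 1.773 atm

1.77 atm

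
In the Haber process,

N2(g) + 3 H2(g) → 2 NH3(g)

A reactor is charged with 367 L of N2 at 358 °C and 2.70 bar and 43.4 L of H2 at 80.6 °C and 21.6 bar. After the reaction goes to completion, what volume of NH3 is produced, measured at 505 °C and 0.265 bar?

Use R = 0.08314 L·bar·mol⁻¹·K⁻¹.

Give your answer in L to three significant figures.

5190 L

n(N2) = PV/RT = (2.70 × 367) / (0.08314 × 631.15) = 18.88 mol
n(H2) = PV/RT = (21.6 × 43.4) / (0.08314 × 353.75) = 31.87 mol
For 18.88 mol N2, stoichiometry requires (3/1) × 18.88 = 56.64 mol H2; 31.87 mol is available, so H2 is limiting.
n(NH3) = (2/3) × 31.87 = 21.25 mol
V(NH3) = nRT/P = 21.25 × 0.08314 × 778.15 / 0.265 = 5188 L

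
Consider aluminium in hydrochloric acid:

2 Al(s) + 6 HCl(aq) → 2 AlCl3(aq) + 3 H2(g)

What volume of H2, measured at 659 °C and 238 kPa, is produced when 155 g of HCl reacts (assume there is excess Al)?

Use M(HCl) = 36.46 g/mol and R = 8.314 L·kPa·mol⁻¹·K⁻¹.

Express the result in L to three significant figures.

n(HCl) = 155.0 / 36.46 = 4.251 mol
n(H2) = (3/6) × 4.251 = 2.126 mol
V = nRT/P = 2.126 × 8.314 × 932.15 / 238 = 69.23 L

69.2 L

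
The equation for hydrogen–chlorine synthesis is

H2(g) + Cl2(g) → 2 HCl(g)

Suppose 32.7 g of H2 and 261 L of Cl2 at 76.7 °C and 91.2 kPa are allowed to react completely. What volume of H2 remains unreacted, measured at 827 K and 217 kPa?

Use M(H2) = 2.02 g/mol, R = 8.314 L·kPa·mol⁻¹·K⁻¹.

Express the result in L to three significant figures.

n(H2) = 32.7 / 2.02 = 16.19 mol
n(Cl2) = PV/RT = (91.2 × 261) / (8.314 × 349.85) = 8.184 mol
For 16.19 mol H2, stoichiometry requires (1/1) × 16.19 = 16.19 mol Cl2; 8.184 mol is available, so Cl2 is limiting.
n(H2) consumed = (1/1) × 8.184 = 8.184 mol; remaining = 16.19 − 8.184 = 8.006 mol
V(H2) = nRT/P = 8.006 × 8.314 × 827 / 217 = 253.7 L

254 L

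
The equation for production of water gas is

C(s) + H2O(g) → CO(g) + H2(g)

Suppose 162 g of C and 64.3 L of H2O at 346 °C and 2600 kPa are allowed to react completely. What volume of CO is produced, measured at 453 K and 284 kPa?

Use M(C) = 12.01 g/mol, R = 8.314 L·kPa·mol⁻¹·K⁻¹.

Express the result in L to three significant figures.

n(C) = 162 / 12.01 = 13.49 mol
n(H2O) = PV/RT = (2600 × 64.3) / (8.314 × 619.15) = 32.48 mol
For 13.49 mol C, stoichiometry requires (1/1) × 13.49 = 13.49 mol H2O; 32.48 mol is available, so C is limiting.
n(CO) = (1/1) × 13.49 = 13.49 mol
V(CO) = nRT/P = 13.49 × 8.314 × 453 / 284 = 178.9 L

179 L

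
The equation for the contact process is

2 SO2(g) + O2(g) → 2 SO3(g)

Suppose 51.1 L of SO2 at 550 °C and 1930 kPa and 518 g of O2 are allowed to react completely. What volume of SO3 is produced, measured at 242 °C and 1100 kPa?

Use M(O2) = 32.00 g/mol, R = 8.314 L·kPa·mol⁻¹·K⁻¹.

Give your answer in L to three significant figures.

56.1 L

n(SO2) = PV/RT = (1930 × 51.1) / (8.314 × 823.15) = 14.41 mol
n(O2) = 518 / 32.00 = 16.19 mol
For 14.41 mol SO2, stoichiometry requires (1/2) × 14.41 = 7.205 mol O2; 16.19 mol is available, so SO2 is limiting.
n(SO3) = (2/2) × 14.41 = 14.41 mol
V(SO3) = nRT/P = 14.41 × 8.314 × 515.15 / 1100 = 56.11 L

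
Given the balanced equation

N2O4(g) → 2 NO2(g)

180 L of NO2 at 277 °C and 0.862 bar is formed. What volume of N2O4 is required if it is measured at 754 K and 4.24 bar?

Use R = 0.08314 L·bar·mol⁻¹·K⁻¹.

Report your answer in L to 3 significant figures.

n(NO2) = PV/RT = (0.862 × 180) / (0.08314 × 550.15) = 3.392 mol
n(N2O4) = (1/2) × 3.392 = 1.696 mol
V = nRT/P = 1.696 × 0.08314 × 754 / 4.24 = 25.08 L

25.1 L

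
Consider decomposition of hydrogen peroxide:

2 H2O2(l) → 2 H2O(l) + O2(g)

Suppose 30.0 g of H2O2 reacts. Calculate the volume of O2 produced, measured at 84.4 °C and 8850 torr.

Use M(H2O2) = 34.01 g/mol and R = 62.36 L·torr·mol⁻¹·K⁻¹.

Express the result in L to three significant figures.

1.11 L

n(H2O2) = 30.00 / 34.01 = 0.8821 mol
n(O2) = (1/2) × 0.8821 = 0.4410 mol
V = nRT/P = 0.4410 × 62.36 × 357.55 / 8850 = 1.111 L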